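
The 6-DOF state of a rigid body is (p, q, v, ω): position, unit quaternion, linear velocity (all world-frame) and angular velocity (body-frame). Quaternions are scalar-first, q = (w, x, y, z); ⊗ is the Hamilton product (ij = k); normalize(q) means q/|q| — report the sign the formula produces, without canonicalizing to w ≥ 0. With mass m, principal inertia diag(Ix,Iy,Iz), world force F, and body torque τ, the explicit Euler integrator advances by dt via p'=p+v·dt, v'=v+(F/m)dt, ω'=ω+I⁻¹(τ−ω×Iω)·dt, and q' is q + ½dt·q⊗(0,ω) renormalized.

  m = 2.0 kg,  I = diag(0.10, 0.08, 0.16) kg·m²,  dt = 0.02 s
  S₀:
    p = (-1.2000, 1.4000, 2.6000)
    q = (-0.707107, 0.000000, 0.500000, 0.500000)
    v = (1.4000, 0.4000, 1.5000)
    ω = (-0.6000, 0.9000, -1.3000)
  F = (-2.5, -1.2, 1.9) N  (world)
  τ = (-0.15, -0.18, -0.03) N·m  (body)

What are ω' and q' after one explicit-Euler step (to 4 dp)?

ω' = (-0.6113, 0.8667, -1.3051)
q' = (-0.7050, -0.0068, 0.4906, 0.5121)

angular accel α = (-0.5640, -1.6650, -0.2550)
new body rate ω' = (-0.6113, 0.8667, -1.3051)
2q̇ = q⊗(0,ω) = (0.2000000, -0.6757358, -0.9363963, 1.2192391)
updated quaternion q' = (-0.7050, -0.0068, 0.4906, 0.5121)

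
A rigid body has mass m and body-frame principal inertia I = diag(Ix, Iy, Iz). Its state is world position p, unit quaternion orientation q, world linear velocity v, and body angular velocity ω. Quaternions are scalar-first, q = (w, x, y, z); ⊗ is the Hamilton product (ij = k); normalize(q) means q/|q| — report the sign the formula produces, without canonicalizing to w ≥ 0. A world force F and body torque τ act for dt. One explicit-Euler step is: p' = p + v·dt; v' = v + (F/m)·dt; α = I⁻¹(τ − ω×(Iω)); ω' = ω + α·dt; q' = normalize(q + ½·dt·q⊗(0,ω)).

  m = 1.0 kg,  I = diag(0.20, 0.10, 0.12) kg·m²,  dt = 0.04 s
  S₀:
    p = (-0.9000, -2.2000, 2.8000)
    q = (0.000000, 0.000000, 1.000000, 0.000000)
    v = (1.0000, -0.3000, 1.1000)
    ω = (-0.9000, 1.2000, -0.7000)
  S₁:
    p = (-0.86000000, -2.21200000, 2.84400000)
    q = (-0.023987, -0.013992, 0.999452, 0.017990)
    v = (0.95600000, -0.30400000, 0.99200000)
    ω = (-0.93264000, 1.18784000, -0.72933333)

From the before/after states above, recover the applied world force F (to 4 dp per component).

Δv = v₁−v₀ = (-0.04400000, -0.00400000, -0.10800000)
m·(v₁−v₀)/dt = (-1.1000, -0.1000, -2.7000)

F = (-1.1000, -0.1000, -2.7000)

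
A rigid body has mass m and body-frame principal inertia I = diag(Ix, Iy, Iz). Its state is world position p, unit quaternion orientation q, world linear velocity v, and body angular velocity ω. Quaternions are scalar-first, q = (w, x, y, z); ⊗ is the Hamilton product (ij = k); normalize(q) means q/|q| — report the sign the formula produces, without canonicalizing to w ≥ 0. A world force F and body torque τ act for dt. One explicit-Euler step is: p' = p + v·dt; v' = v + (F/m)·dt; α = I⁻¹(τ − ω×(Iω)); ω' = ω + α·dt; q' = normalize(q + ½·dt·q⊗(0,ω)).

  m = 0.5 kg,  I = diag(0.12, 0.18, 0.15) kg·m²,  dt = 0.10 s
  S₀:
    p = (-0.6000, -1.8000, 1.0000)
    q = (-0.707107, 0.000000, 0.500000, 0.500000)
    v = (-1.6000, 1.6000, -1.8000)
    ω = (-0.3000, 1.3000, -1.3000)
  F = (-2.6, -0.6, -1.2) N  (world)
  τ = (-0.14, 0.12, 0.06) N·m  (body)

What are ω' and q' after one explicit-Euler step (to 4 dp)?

(τ − ω×Iω)/I = (-1.5892, 0.7317, 0.5560)
ω + α·dt = (-0.4589, 1.3732, -1.2444)
Hamilton product q⊗(0,ω) = (0.0000000, -1.0878679, -1.0692391, 1.0692391)
q' = normalize(q + ½dt·q⊗(0,ω)) = (-0.7041, -0.0542, 0.4446, 0.5511)

ω' = (-0.4589, 1.3732, -1.2444)
q' = (-0.7041, -0.0542, 0.4446, 0.5511)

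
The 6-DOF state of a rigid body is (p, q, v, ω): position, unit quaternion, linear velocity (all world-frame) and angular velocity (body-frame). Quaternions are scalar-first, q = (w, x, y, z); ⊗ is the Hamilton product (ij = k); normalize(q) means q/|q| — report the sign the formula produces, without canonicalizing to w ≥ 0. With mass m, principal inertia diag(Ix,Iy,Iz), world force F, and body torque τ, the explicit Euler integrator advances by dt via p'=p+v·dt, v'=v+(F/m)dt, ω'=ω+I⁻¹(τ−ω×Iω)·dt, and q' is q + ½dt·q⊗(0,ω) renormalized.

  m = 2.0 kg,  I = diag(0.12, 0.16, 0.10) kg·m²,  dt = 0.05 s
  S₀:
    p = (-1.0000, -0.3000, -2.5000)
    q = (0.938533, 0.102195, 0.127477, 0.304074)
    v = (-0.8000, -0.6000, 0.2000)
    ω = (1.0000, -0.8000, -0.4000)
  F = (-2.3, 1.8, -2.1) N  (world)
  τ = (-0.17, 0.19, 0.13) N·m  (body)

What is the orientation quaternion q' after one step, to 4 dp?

q' = (0.9410, 0.1304, 0.1173, 0.2893)

q⊗(0,ω) = (0.1214162, 1.1308014, -0.4058744, -0.5846462)
q' = normalize(q + ½dt·q⊗(0,ω)) = (0.9410, 0.1304, 0.1173, 0.2893)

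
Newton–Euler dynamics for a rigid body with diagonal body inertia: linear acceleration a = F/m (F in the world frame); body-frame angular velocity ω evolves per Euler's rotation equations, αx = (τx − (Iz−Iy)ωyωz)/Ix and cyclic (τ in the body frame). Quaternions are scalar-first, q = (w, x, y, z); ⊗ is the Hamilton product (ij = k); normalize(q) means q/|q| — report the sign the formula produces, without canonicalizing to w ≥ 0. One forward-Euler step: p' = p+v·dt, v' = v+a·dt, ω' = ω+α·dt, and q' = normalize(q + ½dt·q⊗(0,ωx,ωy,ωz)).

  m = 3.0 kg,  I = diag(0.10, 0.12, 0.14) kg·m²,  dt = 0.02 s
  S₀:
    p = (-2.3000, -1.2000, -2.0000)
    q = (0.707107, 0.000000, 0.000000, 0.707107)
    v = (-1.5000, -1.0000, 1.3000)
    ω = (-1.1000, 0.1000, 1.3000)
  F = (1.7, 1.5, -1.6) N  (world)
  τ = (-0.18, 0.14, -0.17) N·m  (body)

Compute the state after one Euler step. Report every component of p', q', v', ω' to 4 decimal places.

p' = (-2.3300, -1.2200, -1.9740)
q' = (0.6978, -0.0085, -0.0071, 0.7162)
v' = (-1.4887, -0.9900, 1.2893)
ω' = (-1.1365, 0.1138, 1.2760)

linear accel F/m = (0.5667, 0.5000, -0.5333)
p' = p + v·dt = (-2.3300, -1.2200, -1.9740)
v' = v + a·dt = (-1.4887, -0.9900, 1.2893)
α = I⁻¹(τ − ω×Iω) = (-1.8260, 0.6900, -1.1986)
ω' = ω + α·dt = (-1.1365, 0.1138, 1.2760)
q⊗(0,ω) = (-0.9192391, -0.8485284, -0.7071070, 0.9192391)
updated quaternion q' = (0.6978, -0.0085, -0.0071, 0.7162)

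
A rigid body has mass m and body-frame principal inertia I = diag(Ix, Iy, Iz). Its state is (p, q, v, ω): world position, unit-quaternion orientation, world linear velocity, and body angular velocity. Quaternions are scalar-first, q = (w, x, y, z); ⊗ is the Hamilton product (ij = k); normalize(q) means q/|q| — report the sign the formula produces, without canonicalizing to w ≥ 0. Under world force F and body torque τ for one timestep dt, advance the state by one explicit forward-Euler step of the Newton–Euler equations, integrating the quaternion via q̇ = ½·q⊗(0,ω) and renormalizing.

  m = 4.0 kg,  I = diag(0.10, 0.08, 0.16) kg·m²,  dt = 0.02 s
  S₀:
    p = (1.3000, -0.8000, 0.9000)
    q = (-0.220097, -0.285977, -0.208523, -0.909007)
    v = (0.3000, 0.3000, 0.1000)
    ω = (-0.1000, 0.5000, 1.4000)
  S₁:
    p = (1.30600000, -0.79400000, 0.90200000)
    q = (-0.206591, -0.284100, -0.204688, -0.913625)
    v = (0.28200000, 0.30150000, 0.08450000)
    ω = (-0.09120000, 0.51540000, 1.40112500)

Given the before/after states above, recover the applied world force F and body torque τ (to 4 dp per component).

velocity change Δv = (-0.01800000, 0.00150000, -0.01550000)
F = m·Δv/dt = (-3.6000, 0.3000, -3.1000)
rate change Δω = (0.00880000, 0.01540000, 0.00112500)
gyro term ω₀×Iω₀ = (0.0560, 0.0084, 0.0010)
applied torque τ = (0.1000, 0.0700, 0.0100)

F = (-3.6000, 0.3000, -3.1000)
τ = (0.1000, 0.0700, 0.0100)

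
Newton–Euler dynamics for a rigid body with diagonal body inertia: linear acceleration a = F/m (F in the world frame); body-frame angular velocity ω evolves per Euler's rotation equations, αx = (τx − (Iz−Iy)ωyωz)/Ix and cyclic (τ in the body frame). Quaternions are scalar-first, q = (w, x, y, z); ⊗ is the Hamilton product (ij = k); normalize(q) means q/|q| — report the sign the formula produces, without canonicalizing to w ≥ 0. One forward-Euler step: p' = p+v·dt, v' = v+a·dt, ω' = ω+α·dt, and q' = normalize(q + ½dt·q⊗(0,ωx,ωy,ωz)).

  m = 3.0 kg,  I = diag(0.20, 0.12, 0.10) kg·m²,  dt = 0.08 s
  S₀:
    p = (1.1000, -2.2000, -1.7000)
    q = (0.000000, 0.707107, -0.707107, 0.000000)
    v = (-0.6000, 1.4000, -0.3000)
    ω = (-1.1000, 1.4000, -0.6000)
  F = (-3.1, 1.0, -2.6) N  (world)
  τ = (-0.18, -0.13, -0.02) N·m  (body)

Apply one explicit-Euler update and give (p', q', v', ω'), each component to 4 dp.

p' = (1.0520, -2.0880, -1.7240)
q' = (0.0705, 0.7220, -0.6882, 0.0085)
v' = (-0.6827, 1.4267, -0.3693)
ω' = (-1.1787, 1.2693, -0.7146)

a = F/m = (-1.0333, 0.3333, -0.8667)
p' = p + v·dt = (1.0520, -2.0880, -1.7240)
new velocity v' = (-0.6827, 1.4267, -0.3693)
(τ − ω×Iω)/I = (-0.9840, -1.6333, -1.4320)
ω + α·dt = (-1.1787, 1.2693, -0.7146)
q⊗(0,ω) = (1.7677675, 0.4242642, 0.4242642, 0.2121321)
updated quaternion q' = (0.0705, 0.7220, -0.6882, 0.0085)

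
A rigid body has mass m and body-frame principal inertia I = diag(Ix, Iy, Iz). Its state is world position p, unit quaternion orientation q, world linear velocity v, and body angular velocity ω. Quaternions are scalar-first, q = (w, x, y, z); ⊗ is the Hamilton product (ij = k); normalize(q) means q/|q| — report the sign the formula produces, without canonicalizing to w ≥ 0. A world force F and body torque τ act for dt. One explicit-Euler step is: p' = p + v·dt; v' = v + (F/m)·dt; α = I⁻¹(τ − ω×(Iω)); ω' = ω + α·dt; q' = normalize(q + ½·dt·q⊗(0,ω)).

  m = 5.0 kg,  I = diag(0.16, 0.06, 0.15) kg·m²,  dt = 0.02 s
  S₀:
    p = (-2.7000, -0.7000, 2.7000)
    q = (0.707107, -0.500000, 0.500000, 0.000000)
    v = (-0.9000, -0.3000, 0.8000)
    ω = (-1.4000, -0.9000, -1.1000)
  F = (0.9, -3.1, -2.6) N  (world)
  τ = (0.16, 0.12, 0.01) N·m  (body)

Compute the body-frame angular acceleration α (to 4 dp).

ω×(Iω) gyroscopic = (0.0891, 0.0154, -0.1260)
α = I⁻¹(τ − ω×Iω) = (0.4431, 1.7433, 0.9067)

α = (0.4431, 1.7433, 0.9067)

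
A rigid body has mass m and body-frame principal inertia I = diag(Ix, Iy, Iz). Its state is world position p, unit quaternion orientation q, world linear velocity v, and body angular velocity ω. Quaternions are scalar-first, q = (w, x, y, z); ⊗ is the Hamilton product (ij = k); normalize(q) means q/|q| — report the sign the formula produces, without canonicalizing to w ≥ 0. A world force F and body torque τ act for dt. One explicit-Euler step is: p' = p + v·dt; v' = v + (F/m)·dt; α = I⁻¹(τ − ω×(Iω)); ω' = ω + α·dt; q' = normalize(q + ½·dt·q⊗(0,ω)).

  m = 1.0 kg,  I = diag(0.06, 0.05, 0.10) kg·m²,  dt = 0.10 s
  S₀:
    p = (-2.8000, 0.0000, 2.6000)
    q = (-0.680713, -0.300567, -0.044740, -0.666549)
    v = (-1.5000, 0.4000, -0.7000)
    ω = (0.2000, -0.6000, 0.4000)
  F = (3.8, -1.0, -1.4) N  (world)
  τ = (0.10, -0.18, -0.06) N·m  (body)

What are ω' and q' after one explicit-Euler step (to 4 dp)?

precession coupling ω×(Iω) = (-0.0120, -0.0032, 0.0012)
angular accel α = (1.8667, -3.5360, -0.6120)
ω' = ω + α·dt = (0.3867, -0.9536, 0.3388)
2q̇ = q⊗(0,ω) = (0.2998890, -0.5539680, 0.3953448, -0.0829970)
updated quaternion q' = (-0.6653, -0.3280, -0.0250, -0.6702)

ω' = (0.3867, -0.9536, 0.3388)
q' = (-0.6653, -0.3280, -0.0250, -0.6702)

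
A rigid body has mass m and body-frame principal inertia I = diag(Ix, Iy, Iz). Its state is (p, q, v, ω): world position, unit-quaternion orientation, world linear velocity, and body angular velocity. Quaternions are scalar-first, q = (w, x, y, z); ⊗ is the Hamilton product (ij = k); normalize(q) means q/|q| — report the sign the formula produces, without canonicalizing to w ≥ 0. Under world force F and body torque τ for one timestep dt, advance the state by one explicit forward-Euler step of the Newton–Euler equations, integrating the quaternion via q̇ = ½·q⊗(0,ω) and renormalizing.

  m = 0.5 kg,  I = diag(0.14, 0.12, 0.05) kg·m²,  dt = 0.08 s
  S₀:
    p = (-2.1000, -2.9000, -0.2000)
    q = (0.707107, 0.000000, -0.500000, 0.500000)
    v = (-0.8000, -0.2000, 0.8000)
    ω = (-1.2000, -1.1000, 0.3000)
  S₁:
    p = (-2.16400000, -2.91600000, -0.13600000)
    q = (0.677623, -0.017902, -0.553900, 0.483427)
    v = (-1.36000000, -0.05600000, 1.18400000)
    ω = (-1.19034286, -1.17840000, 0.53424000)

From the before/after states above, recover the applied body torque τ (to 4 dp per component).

Δω = ω₁−ω₀ = (0.00965714, -0.07840000, 0.23424000)
precession coupling = (0.0231, -0.0324, -0.0264)
τ = I·(Δω/dt) + ω₀×(Iω₀) = (0.0400, -0.1500, 0.1200)

τ = (0.0400, -0.1500, 0.1200)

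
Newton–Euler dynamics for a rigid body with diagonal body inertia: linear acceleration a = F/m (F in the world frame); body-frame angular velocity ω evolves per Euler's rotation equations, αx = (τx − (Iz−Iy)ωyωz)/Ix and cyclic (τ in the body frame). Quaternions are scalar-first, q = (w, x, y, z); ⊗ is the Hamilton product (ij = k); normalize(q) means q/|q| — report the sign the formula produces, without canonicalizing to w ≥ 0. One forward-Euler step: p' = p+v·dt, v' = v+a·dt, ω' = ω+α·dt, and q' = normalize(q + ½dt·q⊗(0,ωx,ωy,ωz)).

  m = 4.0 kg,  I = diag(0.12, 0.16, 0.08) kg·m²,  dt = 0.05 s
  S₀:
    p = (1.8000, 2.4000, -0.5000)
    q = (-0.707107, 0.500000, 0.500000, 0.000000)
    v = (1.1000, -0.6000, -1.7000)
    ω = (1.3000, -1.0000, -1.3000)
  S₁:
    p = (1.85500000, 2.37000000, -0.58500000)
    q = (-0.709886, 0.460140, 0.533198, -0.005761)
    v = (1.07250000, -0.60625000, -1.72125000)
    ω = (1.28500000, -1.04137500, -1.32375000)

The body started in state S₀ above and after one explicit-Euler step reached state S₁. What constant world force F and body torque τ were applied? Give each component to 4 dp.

F = (-2.2000, -0.5000, -1.7000)
τ = (-0.1400, -0.2000, -0.0900)

ω₁ − ω₀ = (-0.01500000, -0.04137500, -0.02375000)
applied torque τ = (-0.1400, -0.2000, -0.0900)
velocity change Δv = (-0.02750000, -0.00625000, -0.02125000)
applied force F = (-2.2000, -0.5000, -1.7000)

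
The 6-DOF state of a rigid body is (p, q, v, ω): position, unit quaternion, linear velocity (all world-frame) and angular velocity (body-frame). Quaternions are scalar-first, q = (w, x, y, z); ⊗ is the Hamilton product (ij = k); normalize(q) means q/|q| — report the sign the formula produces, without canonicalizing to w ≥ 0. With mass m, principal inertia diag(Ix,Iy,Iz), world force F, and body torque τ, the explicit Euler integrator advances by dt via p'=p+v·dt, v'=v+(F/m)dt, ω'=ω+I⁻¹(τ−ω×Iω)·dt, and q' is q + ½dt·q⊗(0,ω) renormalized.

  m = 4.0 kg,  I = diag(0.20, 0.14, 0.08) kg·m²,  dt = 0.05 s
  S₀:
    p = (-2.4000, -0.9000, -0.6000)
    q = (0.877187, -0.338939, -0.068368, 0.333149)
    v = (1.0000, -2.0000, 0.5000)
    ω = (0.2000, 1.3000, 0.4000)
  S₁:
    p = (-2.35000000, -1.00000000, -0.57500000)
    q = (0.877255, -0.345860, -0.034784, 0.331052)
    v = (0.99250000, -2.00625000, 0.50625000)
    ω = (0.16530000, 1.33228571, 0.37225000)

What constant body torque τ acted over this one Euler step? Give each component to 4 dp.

τ = (-0.1700, 0.1000, -0.0600)

rate change Δω = (-0.03470000, 0.03228571, -0.02775000)
applied torque τ = (-0.1700, 0.1000, -0.0600)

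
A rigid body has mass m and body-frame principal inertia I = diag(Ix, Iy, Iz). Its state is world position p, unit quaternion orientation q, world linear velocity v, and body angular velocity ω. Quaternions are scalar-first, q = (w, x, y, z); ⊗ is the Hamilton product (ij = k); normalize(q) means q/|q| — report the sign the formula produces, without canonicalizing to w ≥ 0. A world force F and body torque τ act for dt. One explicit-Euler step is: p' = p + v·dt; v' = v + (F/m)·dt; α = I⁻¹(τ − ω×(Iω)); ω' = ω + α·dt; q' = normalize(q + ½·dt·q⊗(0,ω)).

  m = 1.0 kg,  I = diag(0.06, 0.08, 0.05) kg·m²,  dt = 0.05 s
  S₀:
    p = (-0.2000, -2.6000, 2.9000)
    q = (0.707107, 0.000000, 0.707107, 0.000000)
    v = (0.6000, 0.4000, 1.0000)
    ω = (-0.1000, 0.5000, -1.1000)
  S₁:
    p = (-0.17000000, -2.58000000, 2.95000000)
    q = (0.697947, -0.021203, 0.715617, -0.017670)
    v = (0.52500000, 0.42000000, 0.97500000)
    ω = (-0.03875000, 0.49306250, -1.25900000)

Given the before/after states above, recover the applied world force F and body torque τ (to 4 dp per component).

v₁ − v₀ = (-0.07500000, 0.02000000, -0.02500000)
applied force F = (-1.5000, 0.4000, -0.5000)
ω₁ − ω₀ = (0.06125000, -0.00693750, -0.15900000)
τ = I·(Δω/dt) + ω₀×(Iω₀) = (0.0900, -0.0100, -0.1600)

F = (-1.5000, 0.4000, -0.5000)
τ = (0.0900, -0.0100, -0.1600)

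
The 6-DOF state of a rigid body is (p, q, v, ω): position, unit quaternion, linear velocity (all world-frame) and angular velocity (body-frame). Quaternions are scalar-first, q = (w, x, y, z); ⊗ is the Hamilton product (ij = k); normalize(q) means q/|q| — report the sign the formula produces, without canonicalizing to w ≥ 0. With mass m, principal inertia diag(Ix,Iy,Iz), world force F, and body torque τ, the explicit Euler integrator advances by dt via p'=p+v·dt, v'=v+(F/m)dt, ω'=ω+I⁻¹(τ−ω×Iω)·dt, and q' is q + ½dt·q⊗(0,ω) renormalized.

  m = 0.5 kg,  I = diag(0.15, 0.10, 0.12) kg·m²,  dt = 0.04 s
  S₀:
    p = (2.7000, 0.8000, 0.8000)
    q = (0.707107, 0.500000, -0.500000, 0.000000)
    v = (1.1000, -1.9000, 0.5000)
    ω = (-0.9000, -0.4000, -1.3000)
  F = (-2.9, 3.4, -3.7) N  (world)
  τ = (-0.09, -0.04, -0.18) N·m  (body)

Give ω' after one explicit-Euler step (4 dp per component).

gyro term ω×Iω = (0.0104, 0.0351, -0.0180)
α = I⁻¹(τ − ω×Iω) = (-0.6693, -0.7510, -1.3500)
new body rate ω' = (-0.9268, -0.4300, -1.3540)

ω' = (-0.9268, -0.4300, -1.3540)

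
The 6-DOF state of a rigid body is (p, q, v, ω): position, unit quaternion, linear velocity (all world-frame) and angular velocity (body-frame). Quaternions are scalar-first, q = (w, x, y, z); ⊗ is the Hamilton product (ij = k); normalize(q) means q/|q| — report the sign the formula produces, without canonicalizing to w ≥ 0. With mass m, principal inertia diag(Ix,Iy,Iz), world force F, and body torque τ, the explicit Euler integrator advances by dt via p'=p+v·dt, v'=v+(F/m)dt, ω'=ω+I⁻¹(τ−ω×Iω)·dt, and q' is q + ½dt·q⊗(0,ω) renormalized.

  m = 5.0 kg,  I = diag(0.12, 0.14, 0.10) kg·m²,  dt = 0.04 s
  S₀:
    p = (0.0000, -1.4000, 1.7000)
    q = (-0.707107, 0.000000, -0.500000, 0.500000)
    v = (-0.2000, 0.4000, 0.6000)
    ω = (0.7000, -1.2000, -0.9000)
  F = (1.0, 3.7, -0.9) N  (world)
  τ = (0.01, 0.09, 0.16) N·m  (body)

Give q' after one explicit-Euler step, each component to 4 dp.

q' = (-0.7097, 0.0111, -0.4758, 0.5194)

2q̇ = q⊗(0,ω) = (-0.1500000, 0.5550251, 1.1985284, 0.9863963)
q + ½dt·q⊗(0,ω), renormalized = (-0.7097, 0.0111, -0.4758, 0.5194)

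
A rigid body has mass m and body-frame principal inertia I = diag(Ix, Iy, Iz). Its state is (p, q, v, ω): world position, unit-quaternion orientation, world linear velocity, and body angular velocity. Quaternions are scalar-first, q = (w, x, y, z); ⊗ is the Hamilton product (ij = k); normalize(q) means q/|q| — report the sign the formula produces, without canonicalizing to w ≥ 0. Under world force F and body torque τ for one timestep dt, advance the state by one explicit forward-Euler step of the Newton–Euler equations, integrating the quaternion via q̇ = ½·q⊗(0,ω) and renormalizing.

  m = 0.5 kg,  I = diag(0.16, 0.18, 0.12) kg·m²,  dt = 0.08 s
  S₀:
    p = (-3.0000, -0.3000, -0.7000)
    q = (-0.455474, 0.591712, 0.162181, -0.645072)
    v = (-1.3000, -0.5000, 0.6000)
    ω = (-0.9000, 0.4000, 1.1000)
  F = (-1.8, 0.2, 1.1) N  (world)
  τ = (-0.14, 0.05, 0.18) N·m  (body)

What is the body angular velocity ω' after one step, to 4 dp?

ω' = (-0.9568, 0.4398, 1.2248)

gyro term ω×Iω = (-0.0264, -0.0396, -0.0072)
α = I⁻¹(τ − ω×Iω) = (-0.7100, 0.4978, 1.5600)
ω' = ω + α·dt = (-0.9568, 0.4398, 1.2248)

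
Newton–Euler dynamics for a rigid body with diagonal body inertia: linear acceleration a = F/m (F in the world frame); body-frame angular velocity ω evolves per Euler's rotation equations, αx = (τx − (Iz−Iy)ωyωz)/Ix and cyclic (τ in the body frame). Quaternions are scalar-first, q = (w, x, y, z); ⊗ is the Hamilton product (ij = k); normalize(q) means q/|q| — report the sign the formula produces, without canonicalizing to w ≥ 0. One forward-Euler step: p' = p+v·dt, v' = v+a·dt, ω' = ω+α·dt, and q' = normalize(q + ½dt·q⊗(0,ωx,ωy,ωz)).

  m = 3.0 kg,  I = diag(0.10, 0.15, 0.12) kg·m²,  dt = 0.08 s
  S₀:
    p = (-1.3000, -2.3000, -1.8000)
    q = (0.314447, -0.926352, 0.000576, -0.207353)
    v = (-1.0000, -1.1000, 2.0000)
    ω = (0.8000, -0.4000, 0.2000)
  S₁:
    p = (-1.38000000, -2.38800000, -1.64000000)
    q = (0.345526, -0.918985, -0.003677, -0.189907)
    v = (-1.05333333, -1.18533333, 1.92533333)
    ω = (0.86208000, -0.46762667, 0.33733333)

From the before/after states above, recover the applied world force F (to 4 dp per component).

F = (-2.0000, -3.2000, -2.8000)

v₁ − v₀ = (-0.05333333, -0.08533333, -0.07466667)
applied force F = (-2.0000, -3.2000, -2.8000)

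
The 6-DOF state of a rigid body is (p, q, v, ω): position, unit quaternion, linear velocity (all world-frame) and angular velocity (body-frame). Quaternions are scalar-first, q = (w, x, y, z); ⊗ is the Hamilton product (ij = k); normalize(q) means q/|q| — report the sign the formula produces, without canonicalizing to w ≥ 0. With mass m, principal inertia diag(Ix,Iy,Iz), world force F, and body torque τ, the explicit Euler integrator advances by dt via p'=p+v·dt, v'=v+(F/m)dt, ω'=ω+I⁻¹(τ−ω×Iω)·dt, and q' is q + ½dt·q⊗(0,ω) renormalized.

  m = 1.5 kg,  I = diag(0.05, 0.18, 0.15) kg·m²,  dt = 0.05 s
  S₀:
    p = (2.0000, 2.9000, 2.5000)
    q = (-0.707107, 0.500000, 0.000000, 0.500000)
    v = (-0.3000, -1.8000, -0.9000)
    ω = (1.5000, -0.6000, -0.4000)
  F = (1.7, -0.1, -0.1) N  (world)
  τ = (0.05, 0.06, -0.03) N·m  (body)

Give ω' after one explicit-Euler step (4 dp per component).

ω' = (1.5572, -0.6000, -0.3710)

precession coupling ω×(Iω) = (-0.0072, 0.0600, -0.1170)
angular accel α = (1.1440, 0.0000, 0.5800)
new body rate ω' = (1.5572, -0.6000, -0.3710)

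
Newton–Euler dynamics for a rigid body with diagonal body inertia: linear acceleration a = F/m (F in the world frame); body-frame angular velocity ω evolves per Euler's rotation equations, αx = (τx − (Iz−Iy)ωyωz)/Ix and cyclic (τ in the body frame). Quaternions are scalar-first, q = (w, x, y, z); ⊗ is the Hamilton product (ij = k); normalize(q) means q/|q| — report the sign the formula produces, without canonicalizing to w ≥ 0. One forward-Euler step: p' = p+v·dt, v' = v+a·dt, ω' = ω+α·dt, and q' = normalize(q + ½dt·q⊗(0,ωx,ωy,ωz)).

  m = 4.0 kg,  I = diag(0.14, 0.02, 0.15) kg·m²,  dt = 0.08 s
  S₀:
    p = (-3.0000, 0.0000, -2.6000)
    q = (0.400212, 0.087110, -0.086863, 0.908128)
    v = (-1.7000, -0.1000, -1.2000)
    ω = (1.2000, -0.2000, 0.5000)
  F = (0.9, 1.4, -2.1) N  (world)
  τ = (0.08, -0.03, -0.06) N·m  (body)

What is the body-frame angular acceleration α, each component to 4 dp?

ω×(Iω) gyroscopic = (-0.0130, -0.0060, 0.0288)
α = I⁻¹(τ − ω×Iω) = (0.6643, -1.2000, -0.5920)

α = (0.6643, -1.2000, -0.5920)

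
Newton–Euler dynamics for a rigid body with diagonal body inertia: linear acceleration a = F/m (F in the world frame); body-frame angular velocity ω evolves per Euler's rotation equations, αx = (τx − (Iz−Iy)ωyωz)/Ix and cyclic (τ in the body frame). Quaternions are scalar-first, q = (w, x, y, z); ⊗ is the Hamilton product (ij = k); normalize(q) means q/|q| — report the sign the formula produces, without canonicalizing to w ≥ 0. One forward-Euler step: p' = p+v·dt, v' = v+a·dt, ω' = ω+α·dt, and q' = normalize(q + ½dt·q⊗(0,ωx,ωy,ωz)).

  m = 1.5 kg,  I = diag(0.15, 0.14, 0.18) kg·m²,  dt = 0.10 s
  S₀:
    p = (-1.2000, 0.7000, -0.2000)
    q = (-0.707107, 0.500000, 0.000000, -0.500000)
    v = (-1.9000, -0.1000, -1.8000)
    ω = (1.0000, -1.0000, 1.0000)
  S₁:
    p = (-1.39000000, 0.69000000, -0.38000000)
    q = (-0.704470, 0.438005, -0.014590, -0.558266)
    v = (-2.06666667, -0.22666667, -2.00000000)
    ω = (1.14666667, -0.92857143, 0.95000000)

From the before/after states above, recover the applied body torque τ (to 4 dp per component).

τ = (0.1800, 0.0700, -0.0800)

Δω = ω₁−ω₀ = (0.14666667, 0.07142857, -0.05000000)
gyro term ω₀×Iω₀ = (-0.0400, -0.0300, 0.0100)
τ = I·(Δω/dt) + ω₀×(Iω₀) = (0.1800, 0.0700, -0.0800)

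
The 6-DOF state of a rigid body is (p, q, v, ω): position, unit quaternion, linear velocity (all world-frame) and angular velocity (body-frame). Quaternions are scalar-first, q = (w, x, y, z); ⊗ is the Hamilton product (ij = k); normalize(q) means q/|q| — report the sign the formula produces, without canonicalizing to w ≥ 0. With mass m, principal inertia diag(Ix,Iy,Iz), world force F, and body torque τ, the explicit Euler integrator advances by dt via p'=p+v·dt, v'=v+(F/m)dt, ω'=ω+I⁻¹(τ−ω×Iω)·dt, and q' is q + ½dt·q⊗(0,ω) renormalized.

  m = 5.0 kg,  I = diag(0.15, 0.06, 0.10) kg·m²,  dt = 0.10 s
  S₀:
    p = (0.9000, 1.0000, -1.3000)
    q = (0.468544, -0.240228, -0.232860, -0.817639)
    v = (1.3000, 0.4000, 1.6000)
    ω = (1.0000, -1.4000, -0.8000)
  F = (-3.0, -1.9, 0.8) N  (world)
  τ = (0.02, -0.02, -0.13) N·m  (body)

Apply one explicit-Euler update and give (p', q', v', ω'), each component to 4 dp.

p' = (1.0300, 1.0400, -1.1400)
q' = (0.4296, -0.2635, -0.3147, -0.8043)
v' = (1.2400, 0.3620, 1.6160)
ω' = (0.9835, -1.3667, -1.0560)

α = I⁻¹(τ − ω×Iω) = (-0.1653, 0.3333, -2.5600)
ω + α·dt = (0.9835, -1.3667, -1.0560)
2q̇ = q⊗(0,ω) = (-0.7398872, -0.4898626, -1.6657830, 0.1943440)
updated quaternion q' = (0.4296, -0.2635, -0.3147, -0.8043)
p + v·dt = (1.0300, 1.0400, -1.1400)
v' = v + a·dt = (1.2400, 0.3620, 1.6160)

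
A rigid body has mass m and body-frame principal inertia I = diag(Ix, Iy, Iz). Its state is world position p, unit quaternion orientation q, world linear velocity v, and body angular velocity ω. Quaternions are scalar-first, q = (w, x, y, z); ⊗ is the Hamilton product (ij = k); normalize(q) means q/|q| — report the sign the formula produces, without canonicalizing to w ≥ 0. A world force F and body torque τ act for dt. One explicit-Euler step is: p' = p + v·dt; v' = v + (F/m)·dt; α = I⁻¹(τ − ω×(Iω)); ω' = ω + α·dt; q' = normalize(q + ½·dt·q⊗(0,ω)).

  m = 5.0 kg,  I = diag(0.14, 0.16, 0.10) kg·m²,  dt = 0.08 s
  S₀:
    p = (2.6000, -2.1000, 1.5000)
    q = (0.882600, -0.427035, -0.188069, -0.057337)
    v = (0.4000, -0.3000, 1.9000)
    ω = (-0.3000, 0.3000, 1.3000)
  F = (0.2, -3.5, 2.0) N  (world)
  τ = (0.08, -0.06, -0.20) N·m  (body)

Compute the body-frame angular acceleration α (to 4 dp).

α = (0.7386, -0.2775, -1.9820)

precession coupling ω×(Iω) = (-0.0234, -0.0156, -0.0018)
angular accel α = (0.7386, -0.2775, -1.9820)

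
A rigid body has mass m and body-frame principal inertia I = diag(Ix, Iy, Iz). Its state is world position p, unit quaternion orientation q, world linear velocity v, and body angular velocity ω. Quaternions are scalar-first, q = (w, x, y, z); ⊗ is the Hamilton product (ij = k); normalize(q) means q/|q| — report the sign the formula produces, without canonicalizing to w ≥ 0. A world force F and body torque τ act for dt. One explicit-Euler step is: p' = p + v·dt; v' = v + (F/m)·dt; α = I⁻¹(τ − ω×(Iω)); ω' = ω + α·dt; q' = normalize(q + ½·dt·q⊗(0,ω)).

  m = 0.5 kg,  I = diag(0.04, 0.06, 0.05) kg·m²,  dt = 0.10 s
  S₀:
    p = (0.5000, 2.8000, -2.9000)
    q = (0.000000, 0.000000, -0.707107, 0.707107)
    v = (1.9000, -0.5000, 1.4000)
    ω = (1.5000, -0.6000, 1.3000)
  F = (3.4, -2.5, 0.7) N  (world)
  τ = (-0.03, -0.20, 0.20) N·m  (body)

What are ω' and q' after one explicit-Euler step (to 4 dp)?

ω' = (1.4055, -0.9008, 1.7360)
q' = (-0.0668, -0.0246, -0.6506, 0.7561)

precession coupling ω×(Iω) = (0.0078, -0.0195, -0.0180)
angular accel α = (-0.9450, -3.0083, 4.3600)
ω + α·dt = (1.4055, -0.9008, 1.7360)
2q̇ = q⊗(0,ω) = (-1.3435033, -0.4949749, 1.0606605, 1.0606605)
updated quaternion q' = (-0.0668, -0.0246, -0.6506, 0.7561)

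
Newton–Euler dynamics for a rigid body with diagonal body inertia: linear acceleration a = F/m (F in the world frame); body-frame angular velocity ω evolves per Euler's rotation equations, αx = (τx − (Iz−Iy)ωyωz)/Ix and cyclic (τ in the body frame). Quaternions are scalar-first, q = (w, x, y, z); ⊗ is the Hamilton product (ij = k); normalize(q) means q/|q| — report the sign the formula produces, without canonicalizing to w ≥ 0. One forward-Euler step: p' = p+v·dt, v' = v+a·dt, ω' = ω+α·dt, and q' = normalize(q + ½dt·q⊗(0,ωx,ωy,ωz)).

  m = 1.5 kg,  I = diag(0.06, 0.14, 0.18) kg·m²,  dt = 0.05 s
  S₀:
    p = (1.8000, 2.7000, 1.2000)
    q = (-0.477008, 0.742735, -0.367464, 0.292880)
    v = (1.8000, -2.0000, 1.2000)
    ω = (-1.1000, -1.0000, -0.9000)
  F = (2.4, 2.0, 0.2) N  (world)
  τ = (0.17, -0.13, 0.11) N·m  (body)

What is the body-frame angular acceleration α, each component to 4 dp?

gyro term ω×Iω = (0.0360, -0.1188, 0.0880)
angular accel α = (2.2333, -0.0800, 0.1222)

α = (2.2333, -0.0800, 0.1222)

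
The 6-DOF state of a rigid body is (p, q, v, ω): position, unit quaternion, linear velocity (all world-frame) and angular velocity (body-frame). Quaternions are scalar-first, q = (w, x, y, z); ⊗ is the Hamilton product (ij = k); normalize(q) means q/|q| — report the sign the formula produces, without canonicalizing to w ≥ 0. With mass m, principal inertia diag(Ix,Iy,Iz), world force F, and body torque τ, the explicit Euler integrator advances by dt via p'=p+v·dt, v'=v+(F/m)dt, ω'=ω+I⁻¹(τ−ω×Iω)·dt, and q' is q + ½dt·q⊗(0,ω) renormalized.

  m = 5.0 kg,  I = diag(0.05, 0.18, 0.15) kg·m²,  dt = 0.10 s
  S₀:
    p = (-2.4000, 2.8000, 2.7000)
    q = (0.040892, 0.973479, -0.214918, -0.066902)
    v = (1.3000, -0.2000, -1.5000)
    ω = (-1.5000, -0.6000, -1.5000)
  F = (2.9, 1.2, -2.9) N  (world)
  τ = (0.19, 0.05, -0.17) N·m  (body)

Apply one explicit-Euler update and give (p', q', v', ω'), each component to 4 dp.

linear accel F/m = (0.5800, 0.2400, -0.5800)
p' = p + v·dt = (-2.2700, 2.7800, 2.5500)
new velocity v' = (1.3580, -0.1760, -1.5580)
angular accel α = (4.3400, 1.5278, -1.9133)
new body rate ω' = (-1.0660, -0.4472, -1.6913)
2q̇ = q⊗(0,ω) = (1.2309147, 0.2208978, 1.5360363, -0.9678024)
q + ½dt·q⊗(0,ω), renormalized = (0.1018, 0.9786, -0.1373, -0.1146)

p' = (-2.2700, 2.7800, 2.5500)
q' = (0.1018, 0.9786, -0.1373, -0.1146)
v' = (1.3580, -0.1760, -1.5580)
ω' = (-1.0660, -0.4472, -1.6913)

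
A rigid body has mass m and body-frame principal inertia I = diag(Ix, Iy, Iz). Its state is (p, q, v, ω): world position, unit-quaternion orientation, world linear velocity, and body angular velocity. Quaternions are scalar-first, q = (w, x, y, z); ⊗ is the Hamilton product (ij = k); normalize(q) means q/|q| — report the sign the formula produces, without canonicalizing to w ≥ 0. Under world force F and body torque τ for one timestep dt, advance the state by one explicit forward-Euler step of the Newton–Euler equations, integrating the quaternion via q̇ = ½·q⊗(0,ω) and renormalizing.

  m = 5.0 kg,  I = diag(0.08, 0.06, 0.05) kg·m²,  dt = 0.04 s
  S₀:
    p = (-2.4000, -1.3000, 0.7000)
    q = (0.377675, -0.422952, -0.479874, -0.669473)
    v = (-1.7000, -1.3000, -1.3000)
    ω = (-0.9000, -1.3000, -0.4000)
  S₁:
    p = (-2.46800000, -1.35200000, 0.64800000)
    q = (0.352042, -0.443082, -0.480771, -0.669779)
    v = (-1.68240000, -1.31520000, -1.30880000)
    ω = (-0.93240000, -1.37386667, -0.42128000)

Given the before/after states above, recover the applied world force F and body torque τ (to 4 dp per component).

F = (2.2000, -1.9000, -1.1000)
τ = (-0.0700, -0.1000, -0.0500)

Δω = ω₁−ω₀ = (-0.03240000, -0.07386667, -0.02128000)
gyro term ω₀×Iω₀ = (-0.0052, 0.0108, -0.0234)
applied torque τ = (-0.0700, -0.1000, -0.0500)
velocity change Δv = (0.01760000, -0.01520000, -0.00880000)
m·(v₁−v₀)/dt = (2.2000, -1.9000, -1.1000)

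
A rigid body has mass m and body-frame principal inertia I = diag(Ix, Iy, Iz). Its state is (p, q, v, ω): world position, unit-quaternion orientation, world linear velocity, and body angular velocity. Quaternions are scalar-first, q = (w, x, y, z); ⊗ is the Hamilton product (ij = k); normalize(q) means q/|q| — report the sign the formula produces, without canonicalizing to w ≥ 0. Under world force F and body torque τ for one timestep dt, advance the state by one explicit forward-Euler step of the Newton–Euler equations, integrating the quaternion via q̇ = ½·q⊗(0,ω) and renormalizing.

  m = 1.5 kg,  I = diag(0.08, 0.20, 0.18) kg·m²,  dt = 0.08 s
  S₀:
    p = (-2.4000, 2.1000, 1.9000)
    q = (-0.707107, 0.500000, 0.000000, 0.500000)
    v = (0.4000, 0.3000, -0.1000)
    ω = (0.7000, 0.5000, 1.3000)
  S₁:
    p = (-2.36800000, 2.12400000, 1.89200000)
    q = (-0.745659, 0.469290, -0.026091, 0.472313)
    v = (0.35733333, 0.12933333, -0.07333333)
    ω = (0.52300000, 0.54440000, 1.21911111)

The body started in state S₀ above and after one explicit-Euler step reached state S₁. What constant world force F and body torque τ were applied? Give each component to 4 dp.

velocity change Δv = (-0.04266667, -0.17066667, 0.02666667)
F = m·Δv/dt = (-0.8000, -3.2000, 0.5000)
Δω = ω₁−ω₀ = (-0.17700000, 0.04440000, -0.08088889)
ω₀×(Iω₀) = (-0.0130, -0.0910, 0.0420)
τ = I·(Δω/dt) + ω₀×(Iω₀) = (-0.1900, 0.0200, -0.1400)

F = (-0.8000, -3.2000, 0.5000)
τ = (-0.1900, 0.0200, -0.1400)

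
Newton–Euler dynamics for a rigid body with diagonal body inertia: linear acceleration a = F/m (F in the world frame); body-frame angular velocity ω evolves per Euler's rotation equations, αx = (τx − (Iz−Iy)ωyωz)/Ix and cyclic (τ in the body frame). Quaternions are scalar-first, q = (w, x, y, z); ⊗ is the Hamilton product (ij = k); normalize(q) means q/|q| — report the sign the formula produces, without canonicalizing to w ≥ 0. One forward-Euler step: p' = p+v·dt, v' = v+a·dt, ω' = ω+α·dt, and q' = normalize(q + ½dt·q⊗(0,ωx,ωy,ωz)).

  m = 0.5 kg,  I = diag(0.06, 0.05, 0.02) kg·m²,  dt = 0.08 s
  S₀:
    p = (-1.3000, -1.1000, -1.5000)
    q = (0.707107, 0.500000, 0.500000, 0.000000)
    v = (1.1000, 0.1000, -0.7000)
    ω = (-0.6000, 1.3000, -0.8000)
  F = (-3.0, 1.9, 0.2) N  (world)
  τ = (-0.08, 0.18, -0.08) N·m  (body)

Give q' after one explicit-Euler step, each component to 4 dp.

2q̇ = q⊗(0,ω) = (-0.3500000, -0.8242642, 1.3192391, 0.3843144)
q + ½dt·q⊗(0,ω), renormalized = (0.6916, 0.4660, 0.5516, 0.0153)

q' = (0.6916, 0.4660, 0.5516, 0.0153)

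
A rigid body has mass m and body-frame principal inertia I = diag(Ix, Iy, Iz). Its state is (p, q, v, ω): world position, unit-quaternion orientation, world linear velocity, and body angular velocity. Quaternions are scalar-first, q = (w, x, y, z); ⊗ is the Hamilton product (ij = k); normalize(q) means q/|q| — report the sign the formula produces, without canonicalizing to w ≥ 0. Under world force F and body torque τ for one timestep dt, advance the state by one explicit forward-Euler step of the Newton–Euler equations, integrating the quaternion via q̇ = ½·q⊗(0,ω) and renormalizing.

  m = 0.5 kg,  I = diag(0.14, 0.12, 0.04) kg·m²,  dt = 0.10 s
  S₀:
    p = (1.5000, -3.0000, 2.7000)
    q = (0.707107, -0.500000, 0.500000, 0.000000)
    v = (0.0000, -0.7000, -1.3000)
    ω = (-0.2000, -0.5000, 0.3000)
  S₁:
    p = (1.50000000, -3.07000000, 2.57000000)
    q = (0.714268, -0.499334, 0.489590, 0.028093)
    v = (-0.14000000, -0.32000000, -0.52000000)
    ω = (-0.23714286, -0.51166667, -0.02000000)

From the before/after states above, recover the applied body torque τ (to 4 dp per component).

Δω = ω₁−ω₀ = (-0.03714286, -0.01166667, -0.32000000)
ω₀×(Iω₀) = (0.0120, -0.0060, -0.0020)
τ = I·(Δω/dt) + ω₀×(Iω₀) = (-0.0400, -0.0200, -0.1300)

τ = (-0.0400, -0.0200, -0.1300)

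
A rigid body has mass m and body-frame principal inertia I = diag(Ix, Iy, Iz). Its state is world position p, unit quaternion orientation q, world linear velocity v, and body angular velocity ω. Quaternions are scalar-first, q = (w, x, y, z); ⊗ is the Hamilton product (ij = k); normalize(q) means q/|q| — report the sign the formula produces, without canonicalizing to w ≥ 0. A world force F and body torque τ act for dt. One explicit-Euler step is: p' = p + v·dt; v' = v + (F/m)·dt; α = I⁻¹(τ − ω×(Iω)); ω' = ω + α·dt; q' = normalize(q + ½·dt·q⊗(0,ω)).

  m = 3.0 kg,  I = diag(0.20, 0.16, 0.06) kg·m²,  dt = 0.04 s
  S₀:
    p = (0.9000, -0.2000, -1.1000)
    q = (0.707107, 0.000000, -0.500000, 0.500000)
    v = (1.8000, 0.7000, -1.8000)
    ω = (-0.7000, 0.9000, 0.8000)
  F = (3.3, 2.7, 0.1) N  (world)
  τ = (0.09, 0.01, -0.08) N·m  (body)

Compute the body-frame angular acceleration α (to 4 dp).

precession coupling ω×(Iω) = (-0.0720, -0.0784, 0.0252)
angular accel α = (0.8100, 0.5525, -1.7533)

α = (0.8100, 0.5525, -1.7533)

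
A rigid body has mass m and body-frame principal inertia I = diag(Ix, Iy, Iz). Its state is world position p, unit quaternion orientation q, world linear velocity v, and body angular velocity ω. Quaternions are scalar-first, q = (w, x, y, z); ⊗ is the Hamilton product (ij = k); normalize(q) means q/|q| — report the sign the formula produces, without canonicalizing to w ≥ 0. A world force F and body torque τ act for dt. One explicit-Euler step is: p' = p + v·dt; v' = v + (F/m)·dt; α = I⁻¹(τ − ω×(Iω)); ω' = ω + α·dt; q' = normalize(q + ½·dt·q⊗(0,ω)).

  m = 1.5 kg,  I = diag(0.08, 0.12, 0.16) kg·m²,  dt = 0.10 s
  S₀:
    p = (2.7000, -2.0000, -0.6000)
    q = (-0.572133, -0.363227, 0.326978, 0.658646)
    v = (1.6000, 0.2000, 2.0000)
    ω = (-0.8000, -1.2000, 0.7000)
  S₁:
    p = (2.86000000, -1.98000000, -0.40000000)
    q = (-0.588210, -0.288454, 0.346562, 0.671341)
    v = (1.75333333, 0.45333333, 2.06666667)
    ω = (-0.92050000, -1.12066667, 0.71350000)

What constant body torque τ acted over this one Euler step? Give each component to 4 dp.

Δω = ω₁−ω₀ = (-0.12050000, 0.07933333, 0.01350000)
τ = I·(Δω/dt) + ω₀×(Iω₀) = (-0.1300, 0.1400, 0.0600)

τ = (-0.1300, 0.1400, 0.0600)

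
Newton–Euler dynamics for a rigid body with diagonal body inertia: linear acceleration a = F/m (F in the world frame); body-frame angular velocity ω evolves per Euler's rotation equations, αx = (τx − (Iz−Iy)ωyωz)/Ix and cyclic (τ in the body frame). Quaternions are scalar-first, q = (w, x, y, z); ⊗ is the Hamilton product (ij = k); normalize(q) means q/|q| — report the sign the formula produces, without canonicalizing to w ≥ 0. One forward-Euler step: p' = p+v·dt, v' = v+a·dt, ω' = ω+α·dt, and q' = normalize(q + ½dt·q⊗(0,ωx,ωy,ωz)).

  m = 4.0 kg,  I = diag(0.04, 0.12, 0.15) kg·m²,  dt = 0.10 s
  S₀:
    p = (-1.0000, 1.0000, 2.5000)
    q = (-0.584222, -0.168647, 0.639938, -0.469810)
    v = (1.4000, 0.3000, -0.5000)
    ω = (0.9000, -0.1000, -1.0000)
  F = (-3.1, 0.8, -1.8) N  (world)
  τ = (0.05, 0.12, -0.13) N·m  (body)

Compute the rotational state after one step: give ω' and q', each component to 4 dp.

ω' = (1.0175, -0.0825, -1.0819)
q' = (-0.5956, -0.2288, 0.6119, -0.4675)

ω×(Iω) gyroscopic = (0.0030, 0.0990, -0.0072)
angular accel α = (1.1750, 0.1750, -0.8187)
ω + α·dt = (1.0175, -0.0825, -1.0819)
q⊗(0,ω) = (-0.2540339, -1.2127188, -0.5330538, 0.0251425)
q' = normalize(q + ½dt·q⊗(0,ω)) = (-0.5956, -0.2288, 0.6119, -0.4675)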